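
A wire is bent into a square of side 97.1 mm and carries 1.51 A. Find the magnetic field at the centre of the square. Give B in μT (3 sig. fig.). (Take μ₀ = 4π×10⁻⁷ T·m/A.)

Each side is a finite straight segment at perpendicular distance d = a/(2 tan(π/4)) = 0.04855 m from the centre, with end-angles ±π/4.
One side contributes B₁ = (μ₀I/4πd)·2 sin(π/4) = 4.40×10⁻⁶ T.
All 4 sides add in the same direction: B = 4 × 4.40×10⁻⁶ = 1.76×10⁻⁵ T.

B ≈ 17.6 μT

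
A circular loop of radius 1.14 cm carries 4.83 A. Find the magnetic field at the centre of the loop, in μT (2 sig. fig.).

B ≈ 270 μT

At the centre of a circular loop the Biot–Savart law gives B = μ₀I/(2R).
B = (4π×10⁻⁷ × 4.83) / (2 × 0.0114) = 2.66×10⁻⁴ T.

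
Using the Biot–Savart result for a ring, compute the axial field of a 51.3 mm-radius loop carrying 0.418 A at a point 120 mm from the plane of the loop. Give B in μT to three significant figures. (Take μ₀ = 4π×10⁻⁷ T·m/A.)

B ≈ 0.311 μT

On the axis of a circular loop, B = μ₀IR² / [2(R²+z²)^(3/2)].
R² + z² = (0.0513)² + (0.12)² = 0.01703 m², and (R²+z²)^(3/2) = 2.22×10⁻³ m³.
B = (4π×10⁻⁷ × 0.418 × 0.002632) / (2 × 2.22×10⁻³) = 3.11×10⁻⁷ T.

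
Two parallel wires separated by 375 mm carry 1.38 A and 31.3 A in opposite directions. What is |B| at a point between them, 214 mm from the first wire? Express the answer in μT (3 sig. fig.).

Each long wire gives B = μ₀I/(2πd). Distances are d₁ = 0.214 m and d₂ = 0.161 m.
B₁ = 1.29×10⁻⁶ T, B₂ = 3.89×10⁻⁵ T.
Between antiparallel currents both contributions point the same way, so they add. B = B₁ + B₂ = 1.29×10⁻⁶ + 3.89×10⁻⁵ = 4.02×10⁻⁵ T.

B ≈ 40.2 μT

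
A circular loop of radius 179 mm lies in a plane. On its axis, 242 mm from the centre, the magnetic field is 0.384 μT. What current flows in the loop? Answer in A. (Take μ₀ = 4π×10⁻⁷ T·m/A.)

On the axis of a loop, B = μ₀IR²/[2(R²+z²)^(3/2)], so I = 2B(R²+z²)^(3/2)/(μ₀R²).
R² + z² = 0.03204 + 0.05856 = 0.0906 m²; raised to 3/2 gives 2.73×10⁻² m³.
I = 2 × 3.84×10⁻⁷ × 2.73×10⁻² / (1.26×10⁻⁶ × 0.03204) = 0.520 A.

I ≈ 0.520 A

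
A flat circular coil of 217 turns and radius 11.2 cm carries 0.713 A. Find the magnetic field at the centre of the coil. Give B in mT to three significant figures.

B ≈ 0.868 mT

For an N-turn flat coil, B = Nμ₀I/(2R) with R = 0.112 m.
B = 217 × 4.00×10⁻⁶ T = 8.68×10⁻⁴ T.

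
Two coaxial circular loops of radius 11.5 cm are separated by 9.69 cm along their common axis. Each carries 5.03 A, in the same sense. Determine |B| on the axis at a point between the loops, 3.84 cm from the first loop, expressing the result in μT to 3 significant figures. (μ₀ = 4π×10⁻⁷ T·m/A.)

B ≈ 42.9 μT

Each loop contributes B = μ₀IR²/[2(R²+z²)^(3/2)] on the axis, with z measured from that loop.
Loop 1 (z = 0.0384 m): B₁ = 2.35×10⁻⁵ T. Loop 2 (z = 0.0585 m): B₂ = 1.95×10⁻⁵ T.
The fields add: B = B₁ + B₂ = 4.29×10⁻⁵ T.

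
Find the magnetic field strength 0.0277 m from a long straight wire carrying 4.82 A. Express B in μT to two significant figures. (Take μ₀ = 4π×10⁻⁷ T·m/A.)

For an infinitely long straight wire, B = μ₀I/(2πd).
B = (4π×10⁻⁷ × 4.82) / (2π × 0.0277) = 3.48×10⁻⁵ T.

B ≈ 35 μT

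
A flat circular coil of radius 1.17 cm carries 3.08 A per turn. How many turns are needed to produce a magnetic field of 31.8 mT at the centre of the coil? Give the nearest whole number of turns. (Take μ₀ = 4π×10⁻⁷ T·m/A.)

N = 192

For an N-turn coil, B = Nμ₀I/(2R). A single turn gives B₁ = 1.65×10⁻⁴ T with R = 0.0117 m.
N = B/B₁ = 3.18×10⁻² / 1.65×10⁻⁴ = 192.26.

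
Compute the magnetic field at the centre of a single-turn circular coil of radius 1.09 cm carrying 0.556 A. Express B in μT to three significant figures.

B ≈ 32.1 μT

At the centre of a circular loop the Biot–Savart law gives B = μ₀I/(2R).
B = (4π×10⁻⁷ × 0.556) / (2 × 0.0109) = 3.21×10⁻⁵ T.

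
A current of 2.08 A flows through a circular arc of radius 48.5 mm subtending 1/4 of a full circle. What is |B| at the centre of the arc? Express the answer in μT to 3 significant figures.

The Biot–Savart field of a circular arc at its centre is B = μ₀Iφ/(4πR), with φ = 1.571 rad.
B = (4π×10⁻⁷ × 2.08 × 1.571) / (4π × 0.0485) = 6.74×10⁻⁶ T.

B ≈ 6.74 μT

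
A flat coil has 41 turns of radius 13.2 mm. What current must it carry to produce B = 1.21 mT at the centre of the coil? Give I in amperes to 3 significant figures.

I ≈ 0.620 A

For an N-turn coil, B = Nμ₀I/(2R) with R = 0.0132 m, so I = 2RB/(Nμ₀) = 2 × 0.0132 × 1.21×10⁻³ / (41 × 4π×10⁻⁷) = 0.620 A.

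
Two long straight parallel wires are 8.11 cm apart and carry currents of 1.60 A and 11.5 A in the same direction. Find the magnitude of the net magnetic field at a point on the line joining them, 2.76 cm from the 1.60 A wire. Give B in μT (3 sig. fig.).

Each long wire gives B = μ₀I/(2πd). Distances are d₁ = 0.0276 m and d₂ = 0.0535 m.
B₁ = 1.16×10⁻⁵ T, B₂ = 4.30×10⁻⁵ T.
Between parallel currents the two contributions point in opposite directions, so they subtract. B = |B₁ − B₂| = |1.16×10⁻⁵ − 4.30×10⁻⁵| = 3.14×10⁻⁵ T.

B ≈ 31.4 μT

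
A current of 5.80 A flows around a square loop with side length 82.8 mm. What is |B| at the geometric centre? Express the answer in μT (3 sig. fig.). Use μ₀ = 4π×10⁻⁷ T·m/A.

Each side is a finite straight segment at perpendicular distance d = a/(2 tan(π/4)) = 0.0414 m from the centre, with end-angles ±π/4.
One side contributes B₁ = (μ₀I/4πd)·2 sin(π/4) = 1.98×10⁻⁵ T.
All 4 sides add in the same direction: B = 4 × 1.98×10⁻⁵ = 7.93×10⁻⁵ T.

B ≈ 79.3 μT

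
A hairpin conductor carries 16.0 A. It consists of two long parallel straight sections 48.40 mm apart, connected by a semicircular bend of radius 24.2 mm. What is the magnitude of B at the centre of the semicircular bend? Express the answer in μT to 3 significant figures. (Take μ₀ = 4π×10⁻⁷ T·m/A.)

B ≈ 340 μT

The semicircular arc contributes B_arc = μ₀I·π/(4πR) = μ₀I/(4R) = 2.08×10⁻⁴ T.
Each semi-infinite lead is at perpendicular distance R = 0.0242 m from the centre, with the perpendicular foot at its near end, so it contributes μ₀I/(4πR); both point the same way, together 1.32×10⁻⁴ T.
Arc and leads all point the same direction: B = 2.08×10⁻⁴ + 1.32×10⁻⁴ = 3.40×10⁻⁴ T.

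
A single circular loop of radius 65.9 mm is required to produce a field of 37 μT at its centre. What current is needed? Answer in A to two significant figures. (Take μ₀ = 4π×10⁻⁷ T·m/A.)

At the centre of a circular loop B = μ₀I/(2R), so I = 2RB/μ₀.
With R = 0.0659 m, I = 2 × 0.0659 × 3.70×10⁻⁵ / (4π×10⁻⁷) = 3.88 A.

I ≈ 3.9 A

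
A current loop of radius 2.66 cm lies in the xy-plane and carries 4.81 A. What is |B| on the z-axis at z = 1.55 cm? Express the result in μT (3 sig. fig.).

On the axis of a circular loop, B = μ₀IR² / [2(R²+z²)^(3/2)].
R² + z² = (0.0266)² + (0.0155)² = 0.0009478 m², and (R²+z²)^(3/2) = 2.92×10⁻⁵ m³.
B = (4π×10⁻⁷ × 4.81 × 0.0007076) / (2 × 2.92×10⁻⁵) = 7.33×10⁻⁵ T.

B ≈ 73.3 μT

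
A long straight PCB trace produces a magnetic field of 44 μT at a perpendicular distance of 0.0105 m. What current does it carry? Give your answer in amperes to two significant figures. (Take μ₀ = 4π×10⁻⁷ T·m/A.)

I ≈ 2.3 A

For a long straight wire B = μ₀I/(2πd), so I = 2πdB/μ₀.
I = 2π × 0.0105 × 4.40×10⁻⁵ / (4π×10⁻⁷) = 2.31 A.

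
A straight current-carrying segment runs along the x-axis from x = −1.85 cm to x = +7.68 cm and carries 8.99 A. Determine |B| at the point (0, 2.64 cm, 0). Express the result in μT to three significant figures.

B ≈ 51.7 μT

For a finite straight segment, B = (μ₀I/4πd)(sinθ₁ + sinθ₂), where θ₁, θ₂ are the angles from the perpendicular to each end.
The perpendicular distance is d = 0.0264 m; the end-offsets along the wire are a = 0.0185 m and b = 0.0768 m.
sinθ₁ = 0.0185/√(0.0185²+0.0264²) = 0.5739; sinθ₂ = 0.0768/√(0.0768²+0.0264²) = 0.9457.
B = (4π×10⁻⁷ × 8.99) / (4π × 0.0264) × (0.5739 + 0.9457) = 5.17×10⁻⁵ T.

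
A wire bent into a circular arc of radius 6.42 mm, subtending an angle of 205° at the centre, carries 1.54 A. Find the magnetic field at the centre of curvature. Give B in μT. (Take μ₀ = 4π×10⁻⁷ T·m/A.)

B ≈ 85.8 μT

The Biot–Savart field of a circular arc at its centre is B = μ₀Iφ/(4πR), with φ = 3.578 rad.
B = (4π×10⁻⁷ × 1.54 × 3.578) / (4π × 0.00642) = 8.58×10⁻⁵ T.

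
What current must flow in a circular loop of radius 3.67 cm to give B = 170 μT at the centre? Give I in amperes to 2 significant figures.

At the centre of a circular loop B = μ₀I/(2R), so I = 2RB/μ₀.
With R = 0.0367 m, I = 2 × 0.0367 × 1.70×10⁻⁴ / (4π×10⁻⁷) = 9.93 A.

I ≈ 9.9 A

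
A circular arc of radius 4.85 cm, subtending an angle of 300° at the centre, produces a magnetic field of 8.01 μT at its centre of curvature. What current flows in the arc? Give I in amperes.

I ≈ 0.742 A

For a circular arc, B = μ₀Iφ/(4πR) with φ in radians; here φ = 5.236 rad.
So I = 4πRB/(μ₀φ) = 4π × 0.0485 × 8.01×10⁻⁶ / (4π×10⁻⁷ × 5.236) = 0.742 A.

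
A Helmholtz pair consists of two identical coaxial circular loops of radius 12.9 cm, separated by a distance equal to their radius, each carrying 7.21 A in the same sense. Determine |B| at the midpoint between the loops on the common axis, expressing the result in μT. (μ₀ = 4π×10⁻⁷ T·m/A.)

Each loop contributes B = μ₀IR²/[2(R²+z²)^(3/2)] on the axis, with z measured from that loop.
Loop 1 (z = 0.0645 m): B₁ = 2.51×10⁻⁵ T. Loop 2 (z = 0.0645 m): B₂ = 2.51×10⁻⁵ T.
The fields add: B = B₁ + B₂ = 5.03×10⁻⁵ T.

B ≈ 50.3 μT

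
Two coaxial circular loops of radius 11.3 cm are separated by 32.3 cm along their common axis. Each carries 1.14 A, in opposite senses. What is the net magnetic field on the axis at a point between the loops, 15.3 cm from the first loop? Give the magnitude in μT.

Each loop contributes B = μ₀IR²/[2(R²+z²)^(3/2)] on the axis, with z measured from that loop.
Loop 1 (z = 0.153 m): B₁ = 1.33×10⁻⁶ T. Loop 2 (z = 0.17 m): B₂ = 1.08×10⁻⁶ T.
The fields oppose: B = |B₁ − B₂| = 2.54×10⁻⁷ T.

B ≈ 0.254 μT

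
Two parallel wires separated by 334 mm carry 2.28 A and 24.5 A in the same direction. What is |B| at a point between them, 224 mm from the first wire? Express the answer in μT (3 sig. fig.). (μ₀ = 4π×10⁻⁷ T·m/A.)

B ≈ 42.5 μT

Each long wire gives B = μ₀I/(2πd). Distances are d₁ = 0.224 m and d₂ = 0.11 m.
B₁ = 2.04×10⁻⁶ T, B₂ = 4.45×10⁻⁵ T.
Between parallel currents the two contributions point in opposite directions, so they subtract. B = |B₁ − B₂| = |2.04×10⁻⁶ − 4.45×10⁻⁵| = 4.25×10⁻⁵ T.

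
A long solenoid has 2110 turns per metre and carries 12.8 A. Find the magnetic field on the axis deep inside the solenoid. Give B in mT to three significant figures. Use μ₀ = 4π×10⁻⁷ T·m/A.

Inside a long solenoid, B = μ₀nI with n = 2110 turns/m.
B = 4π×10⁻⁷ × 2110 × 12.8 = 3.39×10⁻² T.

B ≈ 33.9 mT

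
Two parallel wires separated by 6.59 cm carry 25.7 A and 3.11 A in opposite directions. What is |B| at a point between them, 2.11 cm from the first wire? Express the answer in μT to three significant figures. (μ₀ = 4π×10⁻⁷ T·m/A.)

Each long wire gives B = μ₀I/(2πd). Distances are d₁ = 0.0211 m and d₂ = 0.0448 m.
B₁ = 2.44×10⁻⁴ T, B₂ = 1.39×10⁻⁵ T.
Between antiparallel currents both contributions point the same way, so they add. B = B₁ + B₂ = 2.44×10⁻⁴ + 1.39×10⁻⁵ = 2.57×10⁻⁴ T.

B ≈ 257 μT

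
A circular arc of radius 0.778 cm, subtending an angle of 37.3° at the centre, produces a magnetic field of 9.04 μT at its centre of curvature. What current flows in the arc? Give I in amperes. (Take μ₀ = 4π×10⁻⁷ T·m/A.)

I ≈ 1.08 A

For a circular arc, B = μ₀Iφ/(4πR) with φ in radians; here φ = 0.651 rad.
So I = 4πRB/(μ₀φ) = 4π × 0.00778 × 9.04×10⁻⁶ / (4π×10⁻⁷ × 0.651) = 1.08 A.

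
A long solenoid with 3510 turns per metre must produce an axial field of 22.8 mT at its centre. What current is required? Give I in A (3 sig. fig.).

Inside a long solenoid B = μ₀nI with n = 3510 m⁻¹, so I = B/(μ₀n).
I = 2.28×10⁻² / (4π×10⁻⁷ × 3510) = 5.17 A.

I ≈ 5.17 A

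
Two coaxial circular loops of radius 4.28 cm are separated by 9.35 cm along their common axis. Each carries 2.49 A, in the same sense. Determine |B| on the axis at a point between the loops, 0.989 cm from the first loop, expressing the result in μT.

B ≈ 37.3 μT

Each loop contributes B = μ₀IR²/[2(R²+z²)^(3/2)] on the axis, with z measured from that loop.
Loop 1 (z = 0.00989 m): B₁ = 3.38×10⁻⁵ T. Loop 2 (z = 0.08361 m): B₂ = 3.46×10⁻⁶ T.
The fields add: B = B₁ + B₂ = 3.73×10⁻⁵ T.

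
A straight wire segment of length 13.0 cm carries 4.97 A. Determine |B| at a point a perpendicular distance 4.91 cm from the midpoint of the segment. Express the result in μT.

For a finite straight segment, B = (μ₀I/4πd)(sinθ₁ + sinθ₂), where θ₁, θ₂ are the angles from the perpendicular to each end.
The perpendicular from the point meets the wire at its midpoint, so each end is L/2 = 0.065 m away along the wire.
sinθ₁ = 0.065/√(0.065²+0.0491²) = 0.7979; sinθ₂ = 0.065/√(0.065²+0.0491²) = 0.7979.
B = (4π×10⁻⁷ × 4.97) / (4π × 0.0491) × (0.7979 + 0.7979) = 1.62×10⁻⁵ T.

B ≈ 16.2 μT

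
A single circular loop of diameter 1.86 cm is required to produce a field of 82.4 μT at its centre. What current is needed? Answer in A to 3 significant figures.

I ≈ 1.22 A

At the centre of a circular loop B = μ₀I/(2R), so I = 2RB/μ₀.
With R = 0.0093 m, I = 2 × 0.0093 × 8.24×10⁻⁵ / (4π×10⁻⁷) = 1.22 A.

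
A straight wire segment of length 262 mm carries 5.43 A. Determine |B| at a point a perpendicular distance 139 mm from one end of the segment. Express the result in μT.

For a finite straight segment, B = (μ₀I/4πd)(sinθ₁ + sinθ₂), where θ₁, θ₂ are the angles from the perpendicular to each end.
The perpendicular foot is at one end, so the two end-offsets along the wire are 0 and L = 0.262 m.
sinθ₁ = 0/√(0²+0.139²) = 0.0000; sinθ₂ = 0.262/√(0.262²+0.139²) = 0.8834.
B = (4π×10⁻⁷ × 5.43) / (4π × 0.139) × (0.0000 + 0.8834) = 3.45×10⁻⁶ T.

B ≈ 3.45 μT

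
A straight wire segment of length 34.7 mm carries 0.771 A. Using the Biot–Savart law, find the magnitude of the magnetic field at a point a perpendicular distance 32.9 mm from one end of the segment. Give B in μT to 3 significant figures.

B ≈ 1.70 μT

For a finite straight segment, B = (μ₀I/4πd)(sinθ₁ + sinθ₂), where θ₁, θ₂ are the angles from the perpendicular to each end.
The perpendicular foot is at one end, so the two end-offsets along the wire are 0 and L = 0.0347 m.
sinθ₁ = 0/√(0²+0.0329²) = 0.0000; sinθ₂ = 0.0347/√(0.0347²+0.0329²) = 0.7257.
B = (4π×10⁻⁷ × 0.771) / (4π × 0.0329) × (0.0000 + 0.7257) = 1.70×10⁻⁶ T.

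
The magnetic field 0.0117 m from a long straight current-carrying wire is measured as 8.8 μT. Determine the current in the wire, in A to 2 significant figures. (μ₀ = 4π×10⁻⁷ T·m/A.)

For a long straight wire B = μ₀I/(2πd), so I = 2πdB/μ₀.
I = 2π × 0.0117 × 8.80×10⁻⁶ / (4π×10⁻⁷) = 0.515 A.

I ≈ 0.51 A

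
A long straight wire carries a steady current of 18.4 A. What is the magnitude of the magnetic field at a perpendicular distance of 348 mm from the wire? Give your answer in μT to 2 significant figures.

B ≈ 11 μT

For an infinitely long straight wire, B = μ₀I/(2πd).
B = (4π×10⁻⁷ × 18.4) / (2π × 0.348) = 1.06×10⁻⁵ T.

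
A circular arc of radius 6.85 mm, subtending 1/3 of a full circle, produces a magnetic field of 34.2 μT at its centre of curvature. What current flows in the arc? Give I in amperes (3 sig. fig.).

I ≈ 1.12 A

For a circular arc, B = μ₀Iφ/(4πR) with φ in radians; here φ = 2.094 rad.
So I = 4πRB/(μ₀φ) = 4π × 0.00685 × 3.42×10⁻⁵ / (4π×10⁻⁷ × 2.094) = 1.12 A.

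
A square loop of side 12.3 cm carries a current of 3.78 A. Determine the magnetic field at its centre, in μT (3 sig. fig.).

B ≈ 34.8 μT

Each side is a finite straight segment at perpendicular distance d = a/(2 tan(π/4)) = 0.0615 m from the centre, with end-angles ±π/4.
One side contributes B₁ = (μ₀I/4πd)·2 sin(π/4) = 8.69×10⁻⁶ T.
All 4 sides add in the same direction: B = 4 × 8.69×10⁻⁶ = 3.48×10⁻⁵ T.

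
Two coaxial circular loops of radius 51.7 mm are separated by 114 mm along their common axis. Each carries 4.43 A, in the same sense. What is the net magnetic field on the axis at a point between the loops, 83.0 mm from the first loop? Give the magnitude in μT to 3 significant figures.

B ≈ 41.9 μT

Each loop contributes B = μ₀IR²/[2(R²+z²)^(3/2)] on the axis, with z measured from that loop.
Loop 1 (z = 0.083 m): B₁ = 7.96×10⁻⁶ T. Loop 2 (z = 0.031 m): B₂ = 3.40×10⁻⁵ T.
The fields add: B = B₁ + B₂ = 4.19×10⁻⁵ T.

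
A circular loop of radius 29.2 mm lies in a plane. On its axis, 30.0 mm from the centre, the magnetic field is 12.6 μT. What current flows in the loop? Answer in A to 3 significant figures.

I ≈ 1.73 A

On the axis of a loop, B = μ₀IR²/[2(R²+z²)^(3/2)], so I = 2B(R²+z²)^(3/2)/(μ₀R²).
R² + z² = 0.0008526 + 0.0009 = 0.001753 m²; raised to 3/2 gives 7.34×10⁻⁵ m³.
I = 2 × 1.26×10⁻⁵ × 7.34×10⁻⁵ / (1.26×10⁻⁶ × 0.0008526) = 1.73 A.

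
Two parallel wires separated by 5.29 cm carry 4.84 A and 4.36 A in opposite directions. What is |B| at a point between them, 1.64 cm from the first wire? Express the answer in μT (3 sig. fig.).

B ≈ 82.9 μT

Each long wire gives B = μ₀I/(2πd). Distances are d₁ = 0.0164 m and d₂ = 0.0365 m.
B₁ = 5.90×10⁻⁵ T, B₂ = 2.39×10⁻⁵ T.
Between antiparallel currents both contributions point the same way, so they add. B = B₁ + B₂ = 5.90×10⁻⁵ + 2.39×10⁻⁵ = 8.29×10⁻⁵ T.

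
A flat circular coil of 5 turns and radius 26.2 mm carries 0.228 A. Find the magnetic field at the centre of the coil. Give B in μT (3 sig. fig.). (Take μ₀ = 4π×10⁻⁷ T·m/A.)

B ≈ 27.3 μT

For an N-turn flat coil, B = Nμ₀I/(2R) with R = 0.0262 m.
B = 5 × 5.47×10⁻⁶ T = 2.73×10⁻⁵ T.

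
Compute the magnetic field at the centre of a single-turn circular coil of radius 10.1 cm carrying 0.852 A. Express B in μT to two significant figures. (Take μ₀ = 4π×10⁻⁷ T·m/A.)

B ≈ 5.3 μT

At the centre of a circular loop the Biot–Savart law gives B = μ₀I/(2R).
B = (4π×10⁻⁷ × 0.852) / (2 × 0.101) = 5.30×10⁻⁶ T.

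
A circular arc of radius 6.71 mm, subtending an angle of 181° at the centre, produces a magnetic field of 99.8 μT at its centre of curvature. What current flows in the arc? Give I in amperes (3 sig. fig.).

For a circular arc, B = μ₀Iφ/(4πR) with φ in radians; here φ = 3.159 rad.
So I = 4πRB/(μ₀φ) = 4π × 0.00671 × 9.98×10⁻⁵ / (4π×10⁻⁷ × 3.159) = 2.12 A.

I ≈ 2.12 A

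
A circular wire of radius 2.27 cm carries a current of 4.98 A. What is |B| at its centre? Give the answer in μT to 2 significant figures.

B ≈ 140 μT

At the centre of a circular loop the Biot–Savart law gives B = μ₀I/(2R).
B = (4π×10⁻⁷ × 4.98) / (2 × 0.0227) = 1.38×10⁻⁴ T.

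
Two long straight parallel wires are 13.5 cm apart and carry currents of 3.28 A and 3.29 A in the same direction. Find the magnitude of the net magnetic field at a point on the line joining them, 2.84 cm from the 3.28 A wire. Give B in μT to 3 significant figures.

Each long wire gives B = μ₀I/(2πd). Distances are d₁ = 0.0284 m and d₂ = 0.1066 m.
B₁ = 2.31×10⁻⁵ T, B₂ = 6.17×10⁻⁶ T.
Between parallel currents the two contributions point in opposite directions, so they subtract. B = |B₁ − B₂| = |2.31×10⁻⁵ − 6.17×10⁻⁶| = 1.69×10⁻⁵ T.

B ≈ 16.9 μT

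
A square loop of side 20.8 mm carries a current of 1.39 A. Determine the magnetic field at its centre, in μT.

Each side is a finite straight segment at perpendicular distance d = a/(2 tan(π/4)) = 0.0104 m from the centre, with end-angles ±π/4.
One side contributes B₁ = (μ₀I/4πd)·2 sin(π/4) = 1.89×10⁻⁵ T.
All 4 sides add in the same direction: B = 4 × 1.89×10⁻⁵ = 7.56×10⁻⁵ T.

B ≈ 75.6 μT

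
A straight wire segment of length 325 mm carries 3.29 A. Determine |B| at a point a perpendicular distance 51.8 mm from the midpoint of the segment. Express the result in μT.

For a finite straight segment, B = (μ₀I/4πd)(sinθ₁ + sinθ₂), where θ₁, θ₂ are the angles from the perpendicular to each end.
The perpendicular from the point meets the wire at its midpoint, so each end is L/2 = 0.1625 m away along the wire.
sinθ₁ = 0.1625/√(0.1625²+0.0518²) = 0.9528; sinθ₂ = 0.1625/√(0.1625²+0.0518²) = 0.9528.
B = (4π×10⁻⁷ × 3.29) / (4π × 0.0518) × (0.9528 + 0.9528) = 1.21×10⁻⁵ T.

B ≈ 12.1 μT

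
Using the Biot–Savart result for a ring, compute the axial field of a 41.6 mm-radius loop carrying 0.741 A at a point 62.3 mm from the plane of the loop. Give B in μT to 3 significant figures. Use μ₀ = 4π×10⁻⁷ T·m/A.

On the axis of a circular loop, B = μ₀IR² / [2(R²+z²)^(3/2)].
R² + z² = (0.0416)² + (0.0623)² = 0.005612 m², and (R²+z²)^(3/2) = 4.20×10⁻⁴ m³.
B = (4π×10⁻⁷ × 0.741 × 0.001731) / (2 × 4.20×10⁻⁴) = 1.92×10⁻⁶ T.

B ≈ 1.92 μT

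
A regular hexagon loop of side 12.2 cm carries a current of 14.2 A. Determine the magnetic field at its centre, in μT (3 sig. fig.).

Each side is a finite straight segment at perpendicular distance d = a/(2 tan(π/6)) = 0.1057 m from the centre, with end-angles ±π/6.
One side contributes B₁ = (μ₀I/4πd)·2 sin(π/6) = 1.34×10⁻⁵ T.
All 6 sides add in the same direction: B = 6 × 1.34×10⁻⁵ = 8.06×10⁻⁵ T.

B ≈ 80.6 μT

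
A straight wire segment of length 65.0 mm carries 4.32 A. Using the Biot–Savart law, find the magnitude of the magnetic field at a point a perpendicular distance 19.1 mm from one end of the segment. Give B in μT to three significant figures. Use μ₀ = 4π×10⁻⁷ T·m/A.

For a finite straight segment, B = (μ₀I/4πd)(sinθ₁ + sinθ₂), where θ₁, θ₂ are the angles from the perpendicular to each end.
The perpendicular foot is at one end, so the two end-offsets along the wire are 0 and L = 0.065 m.
sinθ₁ = 0/√(0²+0.0191²) = 0.0000; sinθ₂ = 0.065/√(0.065²+0.0191²) = 0.9594.
B = (4π×10⁻⁷ × 4.32) / (4π × 0.0191) × (0.0000 + 0.9594) = 2.17×10⁻⁵ T.

B ≈ 21.7 μT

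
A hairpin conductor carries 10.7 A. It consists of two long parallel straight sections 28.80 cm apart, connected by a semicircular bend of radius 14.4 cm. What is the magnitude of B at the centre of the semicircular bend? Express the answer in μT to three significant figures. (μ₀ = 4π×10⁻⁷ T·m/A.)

The semicircular arc contributes B_arc = μ₀I·π/(4πR) = μ₀I/(4R) = 2.33×10⁻⁵ T.
Each semi-infinite lead is at perpendicular distance R = 0.144 m from the centre, with the perpendicular foot at its near end, so it contributes μ₀I/(4πR); both point the same way, together 1.49×10⁻⁵ T.
Arc and leads all point the same direction: B = 2.33×10⁻⁵ + 1.49×10⁻⁵ = 3.82×10⁻⁵ T.

B ≈ 38.2 μT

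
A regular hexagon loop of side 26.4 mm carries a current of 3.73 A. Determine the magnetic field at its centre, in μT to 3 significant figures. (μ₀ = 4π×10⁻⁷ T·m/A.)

Each side is a finite straight segment at perpendicular distance d = a/(2 tan(π/6)) = 0.02286 m from the centre, with end-angles ±π/6.
One side contributes B₁ = (μ₀I/4πd)·2 sin(π/6) = 1.63×10⁻⁵ T.
All 6 sides add in the same direction: B = 6 × 1.63×10⁻⁵ = 9.79×10⁻⁵ T.

B ≈ 97.9 μT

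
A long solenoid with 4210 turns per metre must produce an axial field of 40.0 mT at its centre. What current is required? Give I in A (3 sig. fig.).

I ≈ 7.56 A

Inside a long solenoid B = μ₀nI with n = 4210 m⁻¹, so I = B/(μ₀n).
I = 4.00×10⁻² / (4π×10⁻⁷ × 4210) = 7.56 A.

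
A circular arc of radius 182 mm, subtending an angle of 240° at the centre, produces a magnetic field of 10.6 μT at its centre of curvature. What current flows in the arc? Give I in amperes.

For a circular arc, B = μ₀Iφ/(4πR) with φ in radians; here φ = 4.189 rad.
So I = 4πRB/(μ₀φ) = 4π × 0.182 × 1.06×10⁻⁵ / (4π×10⁻⁷ × 4.189) = 4.61 A.

I ≈ 4.61 A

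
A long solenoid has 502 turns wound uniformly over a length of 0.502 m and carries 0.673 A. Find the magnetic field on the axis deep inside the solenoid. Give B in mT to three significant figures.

Inside a long solenoid, B = μ₀nI with n = 1000 turns/m.
B = 4π×10⁻⁷ × 1000 × 0.673 = 8.46×10⁻⁴ T.

B ≈ 0.846 mT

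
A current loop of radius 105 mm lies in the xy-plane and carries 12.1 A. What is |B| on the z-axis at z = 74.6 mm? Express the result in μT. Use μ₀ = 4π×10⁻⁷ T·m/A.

On the axis of a circular loop, B = μ₀IR² / [2(R²+z²)^(3/2)].
R² + z² = (0.105)² + (0.0746)² = 0.01659 m², and (R²+z²)^(3/2) = 2.14×10⁻³ m³.
B = (4π×10⁻⁷ × 12.1 × 0.01102) / (2 × 2.14×10⁻³) = 3.92×10⁻⁵ T.

B ≈ 39.2 μT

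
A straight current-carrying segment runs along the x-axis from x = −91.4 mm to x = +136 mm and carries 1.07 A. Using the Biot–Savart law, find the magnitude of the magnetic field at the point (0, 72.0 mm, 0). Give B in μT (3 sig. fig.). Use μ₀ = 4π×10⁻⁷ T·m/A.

For a finite straight segment, B = (μ₀I/4πd)(sinθ₁ + sinθ₂), where θ₁, θ₂ are the angles from the perpendicular to each end.
The perpendicular distance is d = 0.072 m; the end-offsets along the wire are a = 0.0914 m and b = 0.136 m.
sinθ₁ = 0.0914/√(0.0914²+0.072²) = 0.7855; sinθ₂ = 0.136/√(0.136²+0.072²) = 0.8838.
B = (4π×10⁻⁷ × 1.07) / (4π × 0.072) × (0.7855 + 0.8838) = 2.48×10⁻⁶ T.

B ≈ 2.48 μT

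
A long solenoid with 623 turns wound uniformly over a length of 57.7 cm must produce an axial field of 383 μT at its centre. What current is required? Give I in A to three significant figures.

Inside a long solenoid B = μ₀nI with n = 1080 m⁻¹, so I = B/(μ₀n).
I = 3.83×10⁻⁴ / (4π×10⁻⁷ × 1080) = 0.282 A.

I ≈ 0.282 A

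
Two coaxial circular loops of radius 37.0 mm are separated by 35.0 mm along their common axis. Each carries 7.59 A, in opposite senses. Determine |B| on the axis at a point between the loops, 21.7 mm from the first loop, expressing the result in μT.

B ≈ 24.7 μT

Each loop contributes B = μ₀IR²/[2(R²+z²)^(3/2)] on the axis, with z measured from that loop.
Loop 1 (z = 0.0217 m): B₁ = 8.27×10⁻⁵ T. Loop 2 (z = 0.0133 m): B₂ = 1.07×10⁻⁴ T.
The fields oppose: B = |B₁ − B₂| = 2.47×10⁻⁵ T.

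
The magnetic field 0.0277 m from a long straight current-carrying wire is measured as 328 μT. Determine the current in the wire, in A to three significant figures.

For a long straight wire B = μ₀I/(2πd), so I = 2πdB/μ₀.
I = 2π × 0.0277 × 3.28×10⁻⁴ / (4π×10⁻⁷) = 45.4 A.

I ≈ 45.4 A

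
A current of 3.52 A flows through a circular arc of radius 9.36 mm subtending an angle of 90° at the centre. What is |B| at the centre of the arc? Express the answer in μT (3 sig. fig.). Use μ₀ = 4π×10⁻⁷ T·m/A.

B ≈ 59.1 μT

The Biot–Savart field of a circular arc at its centre is B = μ₀Iφ/(4πR), with φ = 1.571 rad.
B = (4π×10⁻⁷ × 3.52 × 1.571) / (4π × 0.00936) = 5.91×10⁻⁵ T.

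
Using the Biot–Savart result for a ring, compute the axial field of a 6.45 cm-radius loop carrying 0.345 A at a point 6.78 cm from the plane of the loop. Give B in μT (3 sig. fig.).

B ≈ 1.10 μT

On the axis of a circular loop, B = μ₀IR² / [2(R²+z²)^(3/2)].
R² + z² = (0.0645)² + (0.0678)² = 0.008757 m², and (R²+z²)^(3/2) = 8.19×10⁻⁴ m³.
B = (4π×10⁻⁷ × 0.345 × 0.00416) / (2 × 8.19×10⁻⁴) = 1.10×10⁻⁶ T.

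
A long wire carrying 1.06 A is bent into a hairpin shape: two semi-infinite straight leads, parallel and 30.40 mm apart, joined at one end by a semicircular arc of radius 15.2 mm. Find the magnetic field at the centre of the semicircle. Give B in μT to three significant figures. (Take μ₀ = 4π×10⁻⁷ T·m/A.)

B ≈ 35.9 μT

The semicircular arc contributes B_arc = μ₀I·π/(4πR) = μ₀I/(4R) = 2.19×10⁻⁵ T.
Each semi-infinite lead is at perpendicular distance R = 0.0152 m from the centre, with the perpendicular foot at its near end, so it contributes μ₀I/(4πR); both point the same way, together 1.39×10⁻⁵ T.
Arc and leads all point the same direction: B = 2.19×10⁻⁵ + 1.39×10⁻⁵ = 3.59×10⁻⁵ T.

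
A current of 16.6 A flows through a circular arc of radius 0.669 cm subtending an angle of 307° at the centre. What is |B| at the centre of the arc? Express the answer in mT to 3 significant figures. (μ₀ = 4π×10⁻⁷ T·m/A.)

B ≈ 1.33 mT

The Biot–Savart field of a circular arc at its centre is B = μ₀Iφ/(4πR), with φ = 5.358 rad.
B = (4π×10⁻⁷ × 16.6 × 5.358) / (4π × 0.00669) = 1.33×10⁻³ T.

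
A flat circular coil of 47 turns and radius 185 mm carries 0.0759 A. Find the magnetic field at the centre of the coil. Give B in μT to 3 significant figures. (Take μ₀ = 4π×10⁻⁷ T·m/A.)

For an N-turn flat coil, B = Nμ₀I/(2R) with R = 0.185 m.
B = 47 × 2.58×10⁻⁷ T = 1.21×10⁻⁵ T.

B ≈ 12.1 μT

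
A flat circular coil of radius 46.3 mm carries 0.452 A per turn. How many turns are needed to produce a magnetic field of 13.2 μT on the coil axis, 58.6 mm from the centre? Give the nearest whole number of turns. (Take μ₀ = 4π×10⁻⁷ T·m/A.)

For an N-turn coil, B = Nμ₀IR²/[2(R²+z²)^(3/2)]. A single turn gives B₁ = 1.46×10⁻⁶ T with R = 0.0463 m, z = 0.0586 m.
N = B/B₁ = 1.32×10⁻⁵ / 1.46×10⁻⁶ = 9.03.

N = 9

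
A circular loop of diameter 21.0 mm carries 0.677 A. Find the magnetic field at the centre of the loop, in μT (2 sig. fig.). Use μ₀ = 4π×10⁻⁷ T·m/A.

At the centre of a circular loop the Biot–Savart law gives B = μ₀I/(2R) (so R = 0.0105 m).
B = (4π×10⁻⁷ × 0.677) / (2 × 0.0105) = 4.05×10⁻⁵ T.

B ≈ 41 μT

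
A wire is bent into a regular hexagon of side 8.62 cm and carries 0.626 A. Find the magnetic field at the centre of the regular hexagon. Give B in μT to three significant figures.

Each side is a finite straight segment at perpendicular distance d = a/(2 tan(π/6)) = 0.07465 m from the centre, with end-angles ±π/6.
One side contributes B₁ = (μ₀I/4πd)·2 sin(π/6) = 8.39×10⁻⁷ T.
All 6 sides add in the same direction: B = 6 × 8.39×10⁻⁷ = 5.03×10⁻⁶ T.

B ≈ 5.03 μT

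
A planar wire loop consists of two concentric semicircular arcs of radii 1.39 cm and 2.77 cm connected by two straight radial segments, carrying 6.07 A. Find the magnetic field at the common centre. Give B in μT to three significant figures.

The radial connectors point toward the centre, so dl × r̂ = 0 and they contribute nothing.
Each semicircle gives μ₀I/(4R): inner arc 1.37×10⁻⁴ T, outer arc 6.88×10⁻⁵ T.
The two arcs carry current in opposite angular senses, so their fields oppose: B = |1.37×10⁻⁴ − 6.88×10⁻⁵| = 6.83×10⁻⁵ T.

B ≈ 68.3 μT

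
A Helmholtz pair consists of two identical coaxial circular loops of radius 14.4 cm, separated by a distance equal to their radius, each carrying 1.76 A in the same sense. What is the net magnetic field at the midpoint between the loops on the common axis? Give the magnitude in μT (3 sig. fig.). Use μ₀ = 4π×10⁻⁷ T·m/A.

Each loop contributes B = μ₀IR²/[2(R²+z²)^(3/2)] on the axis, with z measured from that loop.
Loop 1 (z = 0.072 m): B₁ = 5.49×10⁻⁶ T. Loop 2 (z = 0.072 m): B₂ = 5.49×10⁻⁶ T.
The fields add: B = B₁ + B₂ = 1.10×10⁻⁵ T.

B ≈ 11.0 μT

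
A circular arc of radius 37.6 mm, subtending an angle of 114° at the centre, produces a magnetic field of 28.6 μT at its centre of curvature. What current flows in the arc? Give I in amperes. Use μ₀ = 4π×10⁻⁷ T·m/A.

I ≈ 5.40 A

For a circular arc, B = μ₀Iφ/(4πR) with φ in radians; here φ = 1.99 rad.
So I = 4πRB/(μ₀φ) = 4π × 0.0376 × 2.86×10⁻⁵ / (4π×10⁻⁷ × 1.99) = 5.40 A.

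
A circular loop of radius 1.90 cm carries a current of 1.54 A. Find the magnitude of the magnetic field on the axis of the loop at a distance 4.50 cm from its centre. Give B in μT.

B ≈ 3.00 μT

On the axis of a circular loop, B = μ₀IR² / [2(R²+z²)^(3/2)].
R² + z² = (0.019)² + (0.045)² = 0.002386 m², and (R²+z²)^(3/2) = 1.17×10⁻⁴ m³.
B = (4π×10⁻⁷ × 1.54 × 0.000361) / (2 × 1.17×10⁻⁴) = 3.00×10⁻⁶ T.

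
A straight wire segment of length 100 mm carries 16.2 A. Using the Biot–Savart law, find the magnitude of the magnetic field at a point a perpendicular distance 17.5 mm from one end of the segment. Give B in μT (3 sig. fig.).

B ≈ 91.2 μT

For a finite straight segment, B = (μ₀I/4πd)(sinθ₁ + sinθ₂), where θ₁, θ₂ are the angles from the perpendicular to each end.
The perpendicular foot is at one end, so the two end-offsets along the wire are 0 and L = 0.1 m.
sinθ₁ = 0/√(0²+0.0175²) = 0.0000; sinθ₂ = 0.1/√(0.1²+0.0175²) = 0.9850.
B = (4π×10⁻⁷ × 16.2) / (4π × 0.0175) × (0.0000 + 0.9850) = 9.12×10⁻⁵ T.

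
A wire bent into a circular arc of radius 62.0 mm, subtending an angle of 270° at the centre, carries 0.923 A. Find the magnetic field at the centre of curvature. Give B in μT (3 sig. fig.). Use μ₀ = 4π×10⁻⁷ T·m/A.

The Biot–Savart field of a circular arc at its centre is B = μ₀Iφ/(4πR), with φ = 4.712 rad.
B = (4π×10⁻⁷ × 0.923 × 4.712) / (4π × 0.062) = 7.02×10⁻⁶ T.

B ≈ 7.02 μT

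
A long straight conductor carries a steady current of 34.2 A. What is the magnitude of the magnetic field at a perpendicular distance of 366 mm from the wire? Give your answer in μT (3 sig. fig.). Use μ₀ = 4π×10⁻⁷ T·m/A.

For an infinitely long straight wire, B = μ₀I/(2πd).
B = (4π×10⁻⁷ × 34.2) / (2π × 0.366) = 1.87×10⁻⁵ T.

B ≈ 18.7 μT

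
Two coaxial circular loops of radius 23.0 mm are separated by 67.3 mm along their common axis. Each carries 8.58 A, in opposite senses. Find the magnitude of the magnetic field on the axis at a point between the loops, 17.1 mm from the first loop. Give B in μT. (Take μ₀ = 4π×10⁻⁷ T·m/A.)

B ≈ 104 μT

Each loop contributes B = μ₀IR²/[2(R²+z²)^(3/2)] on the axis, with z measured from that loop.
Loop 1 (z = 0.0171 m): B₁ = 1.21×10⁻⁴ T. Loop 2 (z = 0.0502 m): B₂ = 1.69×10⁻⁵ T.
The fields oppose: B = |B₁ − B₂| = 1.04×10⁻⁴ T.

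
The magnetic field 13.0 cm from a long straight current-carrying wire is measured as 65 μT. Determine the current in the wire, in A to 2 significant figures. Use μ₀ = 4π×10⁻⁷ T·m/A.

I ≈ 42 A

For a long straight wire B = μ₀I/(2πd), so I = 2πdB/μ₀.
I = 2π × 0.13 × 6.50×10⁻⁵ / (4π×10⁻⁷) = 42.2 A.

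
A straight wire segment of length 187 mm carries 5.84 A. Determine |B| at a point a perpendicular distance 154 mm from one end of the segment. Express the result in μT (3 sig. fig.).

For a finite straight segment, B = (μ₀I/4πd)(sinθ₁ + sinθ₂), where θ₁, θ₂ are the angles from the perpendicular to each end.
The perpendicular foot is at one end, so the two end-offsets along the wire are 0 and L = 0.187 m.
sinθ₁ = 0/√(0²+0.154²) = 0.0000; sinθ₂ = 0.187/√(0.187²+0.154²) = 0.7719.
B = (4π×10⁻⁷ × 5.84) / (4π × 0.154) × (0.0000 + 0.7719) = 2.93×10⁻⁶ T.

B ≈ 2.93 μT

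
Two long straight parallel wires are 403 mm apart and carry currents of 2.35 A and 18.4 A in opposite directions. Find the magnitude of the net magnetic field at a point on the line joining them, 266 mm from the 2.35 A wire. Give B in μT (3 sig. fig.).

B ≈ 28.6 μT

Each long wire gives B = μ₀I/(2πd). Distances are d₁ = 0.266 m and d₂ = 0.137 m.
B₁ = 1.77×10⁻⁶ T, B₂ = 2.69×10⁻⁵ T.
Between antiparallel currents both contributions point the same way, so they add. B = B₁ + B₂ = 1.77×10⁻⁶ + 2.69×10⁻⁵ = 2.86×10⁻⁵ T.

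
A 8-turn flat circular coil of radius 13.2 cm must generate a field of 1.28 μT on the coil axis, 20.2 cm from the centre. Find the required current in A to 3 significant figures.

I ≈ 0.205 A

For an N-turn coil, B = Nμ₀IR²/[2(R²+z²)^(3/2)] with R = 0.132 m, z = 0.202 m, so I = 2B(R²+z²)^(3/2)/(Nμ₀R²) = 2 × 1.28×10⁻⁶ × 1.41×10⁻² / (8 × 4π×10⁻⁷ × 0.01742) = 0.205 A.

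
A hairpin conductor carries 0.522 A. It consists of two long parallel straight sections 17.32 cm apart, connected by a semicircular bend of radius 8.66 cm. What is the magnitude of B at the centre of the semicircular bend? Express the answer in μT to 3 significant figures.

B ≈ 3.10 μT

The semicircular arc contributes B_arc = μ₀I·π/(4πR) = μ₀I/(4R) = 1.89×10⁻⁶ T.
Each semi-infinite lead is at perpendicular distance R = 0.0866 m from the centre, with the perpendicular foot at its near end, so it contributes μ₀I/(4πR); both point the same way, together 1.21×10⁻⁶ T.
Arc and leads all point the same direction: B = 1.89×10⁻⁶ + 1.21×10⁻⁶ = 3.10×10⁻⁶ T.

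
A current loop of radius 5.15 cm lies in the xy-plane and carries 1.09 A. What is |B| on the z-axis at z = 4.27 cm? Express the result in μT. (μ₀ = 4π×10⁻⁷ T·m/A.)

On the axis of a circular loop, B = μ₀IR² / [2(R²+z²)^(3/2)].
R² + z² = (0.0515)² + (0.0427)² = 0.004476 m², and (R²+z²)^(3/2) = 2.99×10⁻⁴ m³.
B = (4π×10⁻⁷ × 1.09 × 0.002652) / (2 × 2.99×10⁻⁴) = 6.07×10⁻⁶ T.

B ≈ 6.07 μT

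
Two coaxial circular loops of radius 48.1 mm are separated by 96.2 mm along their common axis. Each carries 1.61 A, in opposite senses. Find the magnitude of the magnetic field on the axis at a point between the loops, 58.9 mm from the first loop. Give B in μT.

B ≈ 5.06 μT

Each loop contributes B = μ₀IR²/[2(R²+z²)^(3/2)] on the axis, with z measured from that loop.
Loop 1 (z = 0.0589 m): B₁ = 5.32×10⁻⁶ T. Loop 2 (z = 0.0373 m): B₂ = 1.04×10⁻⁵ T.
The fields oppose: B = |B₁ − B₂| = 5.06×10⁻⁶ T.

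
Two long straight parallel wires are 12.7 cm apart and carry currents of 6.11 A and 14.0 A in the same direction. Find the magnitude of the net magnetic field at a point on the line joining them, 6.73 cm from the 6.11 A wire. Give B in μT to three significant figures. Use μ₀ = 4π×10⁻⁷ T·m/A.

B ≈ 28.7 μT

Each long wire gives B = μ₀I/(2πd). Distances are d₁ = 0.0673 m and d₂ = 0.0597 m.
B₁ = 1.82×10⁻⁵ T, B₂ = 4.69×10⁻⁵ T.
Between parallel currents the two contributions point in opposite directions, so they subtract. B = |B₁ − B₂| = |1.82×10⁻⁵ − 4.69×10⁻⁵| = 2.87×10⁻⁵ T.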